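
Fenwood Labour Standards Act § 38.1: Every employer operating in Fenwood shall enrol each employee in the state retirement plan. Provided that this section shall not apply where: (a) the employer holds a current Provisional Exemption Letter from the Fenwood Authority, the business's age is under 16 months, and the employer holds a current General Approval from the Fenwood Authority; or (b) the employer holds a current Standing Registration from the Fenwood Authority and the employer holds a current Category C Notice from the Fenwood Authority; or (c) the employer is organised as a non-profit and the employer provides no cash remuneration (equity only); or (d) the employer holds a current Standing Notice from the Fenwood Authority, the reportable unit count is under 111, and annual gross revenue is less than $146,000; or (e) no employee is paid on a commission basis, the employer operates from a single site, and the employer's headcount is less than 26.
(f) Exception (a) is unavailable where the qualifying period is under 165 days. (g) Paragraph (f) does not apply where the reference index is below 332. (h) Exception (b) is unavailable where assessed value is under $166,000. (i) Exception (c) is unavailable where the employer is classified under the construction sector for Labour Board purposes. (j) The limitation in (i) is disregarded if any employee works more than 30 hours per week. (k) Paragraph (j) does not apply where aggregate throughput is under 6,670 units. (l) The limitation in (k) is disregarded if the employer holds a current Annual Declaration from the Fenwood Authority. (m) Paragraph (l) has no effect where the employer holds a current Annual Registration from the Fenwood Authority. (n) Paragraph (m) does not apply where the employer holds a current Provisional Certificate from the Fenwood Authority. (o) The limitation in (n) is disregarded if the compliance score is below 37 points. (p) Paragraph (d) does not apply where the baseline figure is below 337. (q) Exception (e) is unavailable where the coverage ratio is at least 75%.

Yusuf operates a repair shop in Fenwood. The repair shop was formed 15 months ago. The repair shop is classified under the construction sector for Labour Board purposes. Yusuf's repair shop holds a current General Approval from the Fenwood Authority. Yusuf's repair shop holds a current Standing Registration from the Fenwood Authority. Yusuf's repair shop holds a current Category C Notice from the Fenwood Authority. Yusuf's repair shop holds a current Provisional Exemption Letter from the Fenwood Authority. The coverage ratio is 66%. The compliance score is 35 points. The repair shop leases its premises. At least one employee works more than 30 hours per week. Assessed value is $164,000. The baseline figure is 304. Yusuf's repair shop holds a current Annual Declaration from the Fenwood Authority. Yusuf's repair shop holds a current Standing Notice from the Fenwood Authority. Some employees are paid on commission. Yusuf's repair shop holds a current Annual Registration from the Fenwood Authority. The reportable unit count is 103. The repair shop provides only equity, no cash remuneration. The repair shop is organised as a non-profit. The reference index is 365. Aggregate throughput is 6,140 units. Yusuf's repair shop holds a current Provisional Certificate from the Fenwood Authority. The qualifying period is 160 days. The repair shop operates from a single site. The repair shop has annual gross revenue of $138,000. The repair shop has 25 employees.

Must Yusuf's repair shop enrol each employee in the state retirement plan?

Yes — Yusuf's repair shop must enrol each employee in the state retirement plan.

All of (a)'s requirements are met (a current Provisional Exemption Letter is held; the business's age is 15 months, under the 16 months limit; a current General Approval is held). But: (f) is engaged — the qualifying period is 160 days, under the 165 days limit. (g) does not operate here (the reference index is 365, not below 332), so (f) stands. So (a) is unavailable.
Exception (b): a current Standing Registration is held; a current Category C Notice is held — every condition holds. Turning to paragraph (h): (h) operates against (b): assessed value is $164,000, under the $166,000 limit. So (b) is unavailable.
Exception (c): the employer is a non-profit; remuneration is equity-only — every condition holds. But applying paragraphs (i)–(o): (i) is engaged — the repair shop is classified under the construction sector. (j) would limit (i) — at least one employee exceeds 30 hours/week — but (k) sets (j) aside: (k) operates against (j): aggregate throughput is 6,140 units, under the 6,670 units limit. (l) is triggered (a current Annual Declaration is held), but is set aside by (m): (m) operates against (l): a current Annual Registration is held. (n) applies (a current Provisional Certificate is held), but is set aside by (o): (o) operates against (n): the compliance score is 35 points, below the 37 points limit. Exception (c) does not apply.
All of (d)'s requirements are met (a current Standing Notice is held; the reportable unit count is 103, under the 111 limit; annual gross revenue is $138,000, less than the $146,000 limit). But: (p) is triggered — the baseline figure is 304, below the 337 limit. Exception (d) does not apply.
Exception (e) requires that no employee is paid on a commission basis; but some employees are paid on commission, so (e) is unavailable.
No exception is made out. Yusuf's repair shop falls within the general rule.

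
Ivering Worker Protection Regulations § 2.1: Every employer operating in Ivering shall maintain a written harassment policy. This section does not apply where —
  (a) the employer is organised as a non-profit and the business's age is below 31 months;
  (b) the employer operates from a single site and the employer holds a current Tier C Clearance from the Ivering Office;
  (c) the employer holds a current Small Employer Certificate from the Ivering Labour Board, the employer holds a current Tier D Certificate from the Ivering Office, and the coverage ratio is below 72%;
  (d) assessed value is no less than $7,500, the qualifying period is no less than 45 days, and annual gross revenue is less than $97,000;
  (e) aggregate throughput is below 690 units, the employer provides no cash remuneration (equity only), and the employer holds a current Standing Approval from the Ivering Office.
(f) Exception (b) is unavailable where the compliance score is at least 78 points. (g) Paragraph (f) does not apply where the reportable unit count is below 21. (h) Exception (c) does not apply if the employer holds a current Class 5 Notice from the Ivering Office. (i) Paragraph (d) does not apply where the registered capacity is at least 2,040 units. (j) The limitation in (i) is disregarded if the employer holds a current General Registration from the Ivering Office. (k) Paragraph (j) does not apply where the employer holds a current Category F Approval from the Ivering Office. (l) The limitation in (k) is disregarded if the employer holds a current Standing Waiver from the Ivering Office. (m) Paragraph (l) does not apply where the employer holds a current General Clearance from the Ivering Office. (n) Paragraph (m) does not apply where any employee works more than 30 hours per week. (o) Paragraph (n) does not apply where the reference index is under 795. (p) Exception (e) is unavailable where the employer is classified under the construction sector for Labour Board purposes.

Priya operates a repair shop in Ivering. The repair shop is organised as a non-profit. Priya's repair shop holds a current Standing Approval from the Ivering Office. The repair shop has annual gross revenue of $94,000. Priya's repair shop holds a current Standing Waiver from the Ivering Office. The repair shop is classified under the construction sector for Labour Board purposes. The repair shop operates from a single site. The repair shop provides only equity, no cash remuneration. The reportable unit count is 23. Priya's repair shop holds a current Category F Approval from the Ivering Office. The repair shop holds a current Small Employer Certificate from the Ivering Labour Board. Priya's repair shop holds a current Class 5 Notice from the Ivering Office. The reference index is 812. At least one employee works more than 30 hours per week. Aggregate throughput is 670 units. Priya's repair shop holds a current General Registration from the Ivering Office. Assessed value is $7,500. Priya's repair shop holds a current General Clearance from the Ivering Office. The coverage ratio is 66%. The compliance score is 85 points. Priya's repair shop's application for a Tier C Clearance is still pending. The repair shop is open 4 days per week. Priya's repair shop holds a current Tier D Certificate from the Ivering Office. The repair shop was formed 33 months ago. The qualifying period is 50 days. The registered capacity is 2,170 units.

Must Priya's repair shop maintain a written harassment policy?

No — exception (d) applies; Priya's repair shop is not required to maintain a written harassment policy.

Exception (a) requires that the business's age is below 31 months; but the business's age is 33 months, not below 31 months, so (a) is unavailable.
Exception (b) fails — there is no Tier C Clearance in force.
Exception (c)'s conditions are all satisfied: a current Small Employer Certificate is held; a current Tier D Certificate is held; the coverage ratio is 66%, below the 72% limit. But: (h) is engaged — a current Class 5 Notice is held. So (c) is unavailable.
Exception (d) is satisfied on its face — assessed value is $7,500, meeting the $7,500 threshold; the qualifying period is 50 days, meeting the 45 days threshold; annual gross revenue is $94,000, less than the $97,000 limit. Under paragraphs (i)–(o): (i) would limit (d) — the registered capacity is 2,170 units, meeting the 2,040 units threshold — but (j) sets (i) aside: (j) operates against (i): a current General Registration is held. (k) applies (a current Category F Approval is held), but yields to (l): (l) operates — a current Standing Waiver is held. (m) would limit (l) — a current General Clearance is held — but (n) sets (m) aside: (n) is triggered — at least one employee exceeds 30 hours/week. (o), which would lift (n), is not engaged — the reference index is 812, not under 795. So (d) applies.
All of (e)'s requirements are met (aggregate throughput is 670 units, below the 690 units limit; remuneration is equity-only; a current Standing Approval is held). But applying paragraph (p): (p) is engaged — the repair shop is classified under the construction sector. So (e) is unavailable.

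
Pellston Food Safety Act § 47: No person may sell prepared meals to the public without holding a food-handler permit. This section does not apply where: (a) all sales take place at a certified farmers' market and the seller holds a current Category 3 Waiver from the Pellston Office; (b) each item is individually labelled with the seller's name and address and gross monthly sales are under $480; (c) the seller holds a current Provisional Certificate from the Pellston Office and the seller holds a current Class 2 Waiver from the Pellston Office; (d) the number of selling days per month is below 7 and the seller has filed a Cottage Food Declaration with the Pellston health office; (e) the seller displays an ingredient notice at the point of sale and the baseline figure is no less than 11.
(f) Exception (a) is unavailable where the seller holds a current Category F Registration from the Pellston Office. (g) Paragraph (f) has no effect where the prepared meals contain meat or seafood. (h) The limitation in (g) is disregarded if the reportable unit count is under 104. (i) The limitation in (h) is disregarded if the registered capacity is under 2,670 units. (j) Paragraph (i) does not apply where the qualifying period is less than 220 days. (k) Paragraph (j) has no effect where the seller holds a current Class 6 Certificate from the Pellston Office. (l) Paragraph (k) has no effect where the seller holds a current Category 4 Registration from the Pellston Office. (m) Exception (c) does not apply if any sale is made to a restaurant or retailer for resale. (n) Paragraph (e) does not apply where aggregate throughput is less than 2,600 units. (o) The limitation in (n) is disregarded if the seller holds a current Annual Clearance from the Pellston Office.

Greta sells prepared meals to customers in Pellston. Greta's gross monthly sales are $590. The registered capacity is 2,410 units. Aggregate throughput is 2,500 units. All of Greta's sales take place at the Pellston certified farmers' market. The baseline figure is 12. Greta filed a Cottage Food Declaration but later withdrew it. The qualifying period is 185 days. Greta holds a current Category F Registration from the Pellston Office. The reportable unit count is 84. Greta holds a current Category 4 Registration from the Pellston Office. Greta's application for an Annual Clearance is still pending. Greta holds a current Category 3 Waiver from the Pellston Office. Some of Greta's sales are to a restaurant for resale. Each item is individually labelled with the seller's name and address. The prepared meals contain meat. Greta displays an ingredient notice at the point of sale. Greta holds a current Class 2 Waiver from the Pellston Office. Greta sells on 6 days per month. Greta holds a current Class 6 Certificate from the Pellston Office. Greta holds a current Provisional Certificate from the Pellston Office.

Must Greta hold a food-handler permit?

Yes — Greta must hold a food-handler permit.

Exception (a): all sales are at a certified farmers' market; a current Category 3 Waiver is held — every condition holds. Turning to paragraphs (f)–(l): (f) operates against (a): a current Category F Registration is held. (g) would limit (f) — the prepared meals contain meat — but (h) sets (g) aside: (h) is triggered — the reportable unit count is 84, under the 104 limit. (i) would limit (h) — the registered capacity is 2,410 units, under the 2,670 units limit — but (j) sets (i) aside: (j) is triggered — the qualifying period is 185 days, less than the 220 days limit. (k) is triggered (a current Class 6 Certificate is held), but yields to (l): (l) operates against (k): a current Category 4 Registration is held. So (a) is unavailable.
Exception (b) fails — gross monthly sales are $590, not under $480.
All of (c)'s requirements are met (a current Provisional Certificate is held; a current Class 2 Waiver is held). But: (m) is triggered — some sales are to a restaurant for resale. Exception (c) does not apply.
Exception (d) requires that the seller has filed a Cottage Food Declaration with the Pellston health office; but the Cottage Food Declaration was withdrawn, so (d) is unavailable.
Exception (e)'s conditions are all satisfied: an ingredient notice is displayed; the baseline figure is 12, meeting the 11 threshold. But applying paragraphs (n)–(o): (n) is triggered — aggregate throughput is 2,500 units, less than the 2,600 units limit. (o) does not operate here (the Annual Clearance is not current), so (n) stands. (e) is therefore removed.
No exception is made out. Greta falls within the general rule.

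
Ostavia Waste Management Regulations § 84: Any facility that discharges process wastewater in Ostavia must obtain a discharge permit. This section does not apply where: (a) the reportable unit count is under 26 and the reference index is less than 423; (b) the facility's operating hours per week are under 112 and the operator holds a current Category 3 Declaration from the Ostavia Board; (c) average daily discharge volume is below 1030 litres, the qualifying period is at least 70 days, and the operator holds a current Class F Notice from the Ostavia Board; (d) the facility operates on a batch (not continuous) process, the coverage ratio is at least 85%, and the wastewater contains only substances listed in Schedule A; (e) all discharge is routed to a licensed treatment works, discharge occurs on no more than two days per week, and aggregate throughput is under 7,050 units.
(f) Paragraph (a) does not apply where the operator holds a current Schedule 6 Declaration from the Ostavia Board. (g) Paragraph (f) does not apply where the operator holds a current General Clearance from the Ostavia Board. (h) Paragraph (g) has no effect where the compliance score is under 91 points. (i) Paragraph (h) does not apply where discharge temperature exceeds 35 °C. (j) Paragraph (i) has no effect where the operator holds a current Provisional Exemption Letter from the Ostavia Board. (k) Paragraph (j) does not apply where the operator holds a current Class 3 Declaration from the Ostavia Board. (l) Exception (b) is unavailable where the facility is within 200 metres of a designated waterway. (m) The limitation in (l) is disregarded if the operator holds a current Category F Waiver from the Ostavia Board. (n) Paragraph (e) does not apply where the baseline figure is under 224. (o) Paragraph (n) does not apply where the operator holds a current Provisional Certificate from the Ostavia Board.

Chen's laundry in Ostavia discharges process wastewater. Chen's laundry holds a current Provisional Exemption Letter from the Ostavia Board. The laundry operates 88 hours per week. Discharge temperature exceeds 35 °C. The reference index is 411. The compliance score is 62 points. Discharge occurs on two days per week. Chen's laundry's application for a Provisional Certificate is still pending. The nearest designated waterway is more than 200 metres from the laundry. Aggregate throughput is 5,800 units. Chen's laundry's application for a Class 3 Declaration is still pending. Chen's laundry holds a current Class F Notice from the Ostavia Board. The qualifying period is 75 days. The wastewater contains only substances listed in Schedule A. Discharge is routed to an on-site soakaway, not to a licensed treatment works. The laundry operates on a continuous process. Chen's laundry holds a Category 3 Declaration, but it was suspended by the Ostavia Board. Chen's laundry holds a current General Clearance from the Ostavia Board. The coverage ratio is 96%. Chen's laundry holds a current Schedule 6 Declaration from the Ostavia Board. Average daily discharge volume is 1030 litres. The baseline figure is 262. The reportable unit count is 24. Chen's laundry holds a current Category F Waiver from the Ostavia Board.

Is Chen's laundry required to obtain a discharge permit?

Exception (a)'s conditions are all satisfied: the reportable unit count is 24, under the 26 limit; the reference index is 411, less than the 423 limit. But: (f) operates — a current Schedule 6 Declaration is held. (g) operates (a current General Clearance is held), but is itself disapplied by (h): (h) operates against (g): the compliance score is 62 points, under the 91 points limit. (i) operates (discharge temperature exceeds 35 °C), but is itself disapplied by (j): (j) is engaged — a current Provisional Exemption Letter is held. (k) is inapplicable (there is no Class 3 Declaration in force), so (j) stands. (a) is therefore removed.
Exception (b) fails — no current Category 3 Declaration is held.
Exception (c) does not apply: average daily discharge volume is 1030 litres, not below 1030 litres.
Exception (d) does not apply: the facility operates on a continuous process.
Exception (e) requires that all discharge is routed to a licensed treatment works; but discharge is not routed to a licensed treatment works, so (e) is unavailable.
None of the exceptions is available; § 84 applies in full.

Yes — Chen's laundry must obtain a discharge permit.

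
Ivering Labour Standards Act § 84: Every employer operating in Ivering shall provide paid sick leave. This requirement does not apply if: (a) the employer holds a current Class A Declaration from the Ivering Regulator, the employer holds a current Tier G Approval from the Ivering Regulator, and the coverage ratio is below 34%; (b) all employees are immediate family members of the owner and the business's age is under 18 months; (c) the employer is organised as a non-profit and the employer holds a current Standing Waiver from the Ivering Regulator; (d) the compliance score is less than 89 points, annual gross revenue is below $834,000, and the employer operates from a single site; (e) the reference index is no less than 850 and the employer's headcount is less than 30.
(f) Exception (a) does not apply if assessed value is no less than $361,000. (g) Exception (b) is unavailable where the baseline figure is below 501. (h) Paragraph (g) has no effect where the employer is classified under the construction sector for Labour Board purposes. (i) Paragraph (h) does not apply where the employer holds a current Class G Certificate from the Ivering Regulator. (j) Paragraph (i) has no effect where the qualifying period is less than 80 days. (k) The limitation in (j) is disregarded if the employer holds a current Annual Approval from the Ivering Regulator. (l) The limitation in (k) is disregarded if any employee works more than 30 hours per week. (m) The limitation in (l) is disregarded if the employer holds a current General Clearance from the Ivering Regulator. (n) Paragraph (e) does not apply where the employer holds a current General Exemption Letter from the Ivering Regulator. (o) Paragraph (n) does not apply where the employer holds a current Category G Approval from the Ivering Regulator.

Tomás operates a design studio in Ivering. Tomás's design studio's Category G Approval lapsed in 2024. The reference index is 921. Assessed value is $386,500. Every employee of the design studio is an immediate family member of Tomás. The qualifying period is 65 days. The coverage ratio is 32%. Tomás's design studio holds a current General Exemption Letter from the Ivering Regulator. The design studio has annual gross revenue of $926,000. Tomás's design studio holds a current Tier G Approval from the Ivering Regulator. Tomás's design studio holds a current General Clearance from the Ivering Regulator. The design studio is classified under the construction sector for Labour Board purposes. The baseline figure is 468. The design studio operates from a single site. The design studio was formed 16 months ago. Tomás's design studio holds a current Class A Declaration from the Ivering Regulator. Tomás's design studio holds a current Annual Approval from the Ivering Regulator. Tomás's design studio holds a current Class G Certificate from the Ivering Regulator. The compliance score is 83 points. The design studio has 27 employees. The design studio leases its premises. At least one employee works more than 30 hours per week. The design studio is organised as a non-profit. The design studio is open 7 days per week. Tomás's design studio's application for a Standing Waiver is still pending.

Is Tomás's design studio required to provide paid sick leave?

Yes — Tomás's design studio must provide paid sick leave.

Exception (a)'s conditions are all satisfied: a current Class A Declaration is held; a current Tier G Approval is held; the coverage ratio is 32%, below the 34% limit. But applying paragraph (f): (f) operates against (a): assessed value is $386,500, meeting the $361,000 threshold. (a) is therefore removed.
Exception (b)'s conditions are all satisfied: every employee is an immediate family member; the business's age is 16 months, under the 18 months limit. But: (g) operates — the baseline figure is 468, below the 501 limit. (h) operates (the design studio is classified under the construction sector), but is itself disapplied by (i): (i) applies — a current Class G Certificate is held. (j) is engaged (the qualifying period is 65 days, less than the 80 days limit), but is displaced by (k): (k) is engaged — a current Annual Approval is held. (l) would limit (k) — at least one employee exceeds 30 hours/week — but (m) sets (l) aside: (m) operates against (l): a current General Clearance is held. Exception (b) does not apply.
Exception (c) does not apply: the Standing Waiver is not current.
Exception (d) does not apply: annual gross revenue is $926,000, not below $834,000.
Exception (e)'s conditions are all satisfied: the reference index is 921, meeting the 850 threshold; the employer's headcount is 27, less than the 30 limit. But applying paragraphs (n)–(o): (n) is engaged — a current General Exemption Letter is held. (o) does not operate here (the Category G Approval is not current), so (n) stands. (e) is therefore removed.
No exception applies. The general rule governs.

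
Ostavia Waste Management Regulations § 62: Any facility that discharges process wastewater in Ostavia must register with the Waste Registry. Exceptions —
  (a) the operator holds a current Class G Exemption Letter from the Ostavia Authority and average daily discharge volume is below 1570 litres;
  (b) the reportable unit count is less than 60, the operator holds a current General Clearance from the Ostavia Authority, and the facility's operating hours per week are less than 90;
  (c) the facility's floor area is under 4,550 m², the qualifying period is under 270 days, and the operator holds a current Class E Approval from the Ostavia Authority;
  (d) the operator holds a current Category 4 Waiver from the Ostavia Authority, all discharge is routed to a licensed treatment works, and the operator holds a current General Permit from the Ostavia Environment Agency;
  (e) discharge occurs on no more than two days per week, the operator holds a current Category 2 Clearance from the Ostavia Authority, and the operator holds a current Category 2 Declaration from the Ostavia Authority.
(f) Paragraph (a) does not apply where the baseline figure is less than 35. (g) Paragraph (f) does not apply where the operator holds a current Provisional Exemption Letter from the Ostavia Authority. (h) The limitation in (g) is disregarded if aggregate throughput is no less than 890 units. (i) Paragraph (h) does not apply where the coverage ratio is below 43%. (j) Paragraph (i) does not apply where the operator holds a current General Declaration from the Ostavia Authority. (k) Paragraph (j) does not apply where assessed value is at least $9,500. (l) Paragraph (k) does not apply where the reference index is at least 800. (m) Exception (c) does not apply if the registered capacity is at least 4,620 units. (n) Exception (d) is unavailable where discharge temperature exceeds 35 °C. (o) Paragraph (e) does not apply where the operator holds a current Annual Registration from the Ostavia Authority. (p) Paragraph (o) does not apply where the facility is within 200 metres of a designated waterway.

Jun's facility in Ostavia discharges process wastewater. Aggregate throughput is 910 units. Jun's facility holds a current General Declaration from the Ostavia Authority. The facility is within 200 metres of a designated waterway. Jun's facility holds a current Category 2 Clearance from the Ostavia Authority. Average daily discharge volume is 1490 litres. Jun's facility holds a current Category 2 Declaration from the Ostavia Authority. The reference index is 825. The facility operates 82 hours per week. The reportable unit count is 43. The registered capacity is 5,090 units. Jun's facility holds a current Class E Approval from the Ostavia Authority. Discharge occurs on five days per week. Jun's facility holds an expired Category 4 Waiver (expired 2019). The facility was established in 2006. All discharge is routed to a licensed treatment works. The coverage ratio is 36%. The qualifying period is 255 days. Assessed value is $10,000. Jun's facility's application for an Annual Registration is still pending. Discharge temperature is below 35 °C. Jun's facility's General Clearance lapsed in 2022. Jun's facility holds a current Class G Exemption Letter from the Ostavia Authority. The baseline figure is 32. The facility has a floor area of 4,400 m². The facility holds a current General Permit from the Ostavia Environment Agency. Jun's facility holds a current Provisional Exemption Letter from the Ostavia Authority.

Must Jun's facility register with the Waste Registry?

Yes — Jun's facility must register with the Waste Registry.

All of (a)'s requirements are met (a current Class G Exemption Letter is held; average daily discharge volume is 1490 litres, below the 1570 litres limit). But applying paragraphs (f)–(l): (f) operates against (a): the baseline figure is 32, less than the 35 limit. (g) would limit (f) — a current Provisional Exemption Letter is held — but (h) sets (g) aside: (h) operates against (g): aggregate throughput is 910 units, meeting the 890 units threshold. (i) is engaged (the coverage ratio is 36%, below the 43% limit), but is set aside by (j): (j) applies — a current General Declaration is held. (k) operates (assessed value is $10,000, meeting the $9,500 threshold), but yields to (l): (l) operates against (k): the reference index is 825, meeting the 800 threshold. So (a) is unavailable.
Exception (b) requires that the operator holds a current General Clearance from the Ostavia Authority; but no current General Clearance is held, so (b) is unavailable.
Exception (c)'s conditions are all satisfied: the facility's floor area is 4,400 m², under the 4,550 m² limit; the qualifying period is 255 days, under the 270 days limit; a current Class E Approval is held. However, paragraph (m) must be considered: (m) is triggered — the registered capacity is 5,090 units, meeting the 4,620 units threshold. Exception (c) does not apply.
Exception (d) does not apply: there is no Category 4 Waiver in force.
Exception (e) fails — discharge occurs on five days per week.
No exception displaces § 62.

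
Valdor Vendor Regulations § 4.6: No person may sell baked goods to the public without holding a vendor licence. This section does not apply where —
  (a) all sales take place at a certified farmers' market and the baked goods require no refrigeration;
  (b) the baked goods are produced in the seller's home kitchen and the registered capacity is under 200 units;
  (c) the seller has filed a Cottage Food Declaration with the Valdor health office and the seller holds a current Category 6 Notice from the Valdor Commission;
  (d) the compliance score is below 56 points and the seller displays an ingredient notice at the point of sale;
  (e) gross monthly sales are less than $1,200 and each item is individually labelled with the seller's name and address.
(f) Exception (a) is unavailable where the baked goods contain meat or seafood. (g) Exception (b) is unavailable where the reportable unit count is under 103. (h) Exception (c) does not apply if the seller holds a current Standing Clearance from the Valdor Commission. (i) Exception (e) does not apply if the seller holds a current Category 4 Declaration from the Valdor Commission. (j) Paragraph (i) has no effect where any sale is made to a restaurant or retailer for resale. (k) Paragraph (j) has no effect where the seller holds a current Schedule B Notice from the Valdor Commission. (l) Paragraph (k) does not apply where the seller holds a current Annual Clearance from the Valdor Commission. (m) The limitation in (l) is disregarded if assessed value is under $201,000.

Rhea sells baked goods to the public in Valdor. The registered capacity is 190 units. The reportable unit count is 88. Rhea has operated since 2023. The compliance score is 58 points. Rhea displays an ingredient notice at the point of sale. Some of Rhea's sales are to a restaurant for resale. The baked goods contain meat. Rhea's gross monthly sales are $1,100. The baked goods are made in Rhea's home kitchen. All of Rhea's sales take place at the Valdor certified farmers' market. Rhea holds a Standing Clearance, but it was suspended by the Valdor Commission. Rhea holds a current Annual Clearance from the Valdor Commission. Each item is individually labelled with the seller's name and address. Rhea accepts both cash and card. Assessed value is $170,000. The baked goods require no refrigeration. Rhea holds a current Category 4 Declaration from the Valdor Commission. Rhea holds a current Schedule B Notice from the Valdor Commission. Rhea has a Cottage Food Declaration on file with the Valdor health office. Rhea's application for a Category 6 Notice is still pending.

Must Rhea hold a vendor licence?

All of (a)'s requirements are met (all sales are at a certified farmers' market; the baked goods are shelf-stable). However, paragraph (f) must be considered: (f) applies — the baked goods contain meat. So (a) is unavailable.
Exception (b)'s conditions are all satisfied: the baked goods are home-kitchen produced; the registered capacity is 190 units, under the 200 units limit. But: (g) operates — the reportable unit count is 88, under the 103 limit. (b) is therefore removed.
Exception (c) requires that the seller holds a current Category 6 Notice from the Valdor Commission; but no current Category 6 Notice is held, so (c) is unavailable.
Exception (d) requires that the compliance score is below 56 points; but the compliance score is 58 points, not below 56 points, so (d) is unavailable.
All of (e)'s requirements are met (gross monthly sales are $1,100, less than the $1,200 limit; items are individually labelled). But: (i) operates against (e): a current Category 4 Declaration is held. (j) would limit (i) — some sales are to a restaurant for resale — but (k) sets (j) aside: (k) operates — a current Schedule B Notice is held. (l) operates (a current Annual Clearance is held), but is set aside by (m): (m) is engaged — assessed value is $170,000, under the $201,000 limit. (e) is therefore removed.
Every exception is unavailable, so the rule governs.

Yes — Rhea must hold a vendor licence.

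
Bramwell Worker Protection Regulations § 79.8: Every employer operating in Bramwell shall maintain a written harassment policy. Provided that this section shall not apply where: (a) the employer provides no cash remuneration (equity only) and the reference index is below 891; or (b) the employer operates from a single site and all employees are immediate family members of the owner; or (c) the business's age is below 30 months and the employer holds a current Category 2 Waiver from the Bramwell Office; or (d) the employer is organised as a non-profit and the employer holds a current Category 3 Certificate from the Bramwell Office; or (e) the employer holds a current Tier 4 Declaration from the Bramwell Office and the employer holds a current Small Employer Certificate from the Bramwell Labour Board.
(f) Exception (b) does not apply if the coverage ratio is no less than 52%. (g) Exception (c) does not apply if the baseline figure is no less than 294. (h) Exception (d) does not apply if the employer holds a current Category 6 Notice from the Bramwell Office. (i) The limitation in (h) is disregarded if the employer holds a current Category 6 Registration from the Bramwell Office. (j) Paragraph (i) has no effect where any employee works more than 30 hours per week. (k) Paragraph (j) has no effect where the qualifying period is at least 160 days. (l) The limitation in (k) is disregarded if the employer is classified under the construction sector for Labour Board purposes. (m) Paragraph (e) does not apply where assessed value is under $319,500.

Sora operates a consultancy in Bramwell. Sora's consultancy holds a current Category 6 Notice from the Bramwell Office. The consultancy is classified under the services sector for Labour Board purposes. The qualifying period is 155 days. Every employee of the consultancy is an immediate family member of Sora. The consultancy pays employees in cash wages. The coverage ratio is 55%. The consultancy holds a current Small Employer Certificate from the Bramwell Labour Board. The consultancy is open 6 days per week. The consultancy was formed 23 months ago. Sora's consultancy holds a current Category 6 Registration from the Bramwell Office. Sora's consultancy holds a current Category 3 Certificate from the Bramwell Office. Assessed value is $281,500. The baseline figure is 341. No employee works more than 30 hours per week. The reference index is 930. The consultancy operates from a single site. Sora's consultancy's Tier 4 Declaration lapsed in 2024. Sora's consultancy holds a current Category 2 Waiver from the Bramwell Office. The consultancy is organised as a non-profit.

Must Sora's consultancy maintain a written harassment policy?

No — exception (d) applies; Sora's consultancy is not required to maintain a written harassment policy.

Exception (a) fails — employees are paid cash wages.
Exception (b): the employer operates from a single site; every employee is an immediate family member — every condition holds. Turning to paragraph (f): (f) operates against (b): the coverage ratio is 55%, meeting the 52% threshold. Exception (b) does not apply.
Exception (c)'s conditions are all satisfied: the business's age is 23 months, below the 30 months limit; a current Category 2 Waiver is held. However, paragraph (g) must be considered: (g) operates against (c): the baseline figure is 341, meeting the 294 threshold. So (c) is unavailable.
Exception (d) is satisfied on its face — the employer is a non-profit; a current Category 3 Certificate is held. Considering the limiting provisions: (h) would limit (d) — a current Category 6 Notice is held — but (i) sets (h) aside: (i) operates against (h): a current Category 6 Registration is held. (j) does not operate here (no employee exceeds 30 hours/week), so (i) stands. (d) remains available.
Exception (e) fails — no current Tier 4 Declaration is held.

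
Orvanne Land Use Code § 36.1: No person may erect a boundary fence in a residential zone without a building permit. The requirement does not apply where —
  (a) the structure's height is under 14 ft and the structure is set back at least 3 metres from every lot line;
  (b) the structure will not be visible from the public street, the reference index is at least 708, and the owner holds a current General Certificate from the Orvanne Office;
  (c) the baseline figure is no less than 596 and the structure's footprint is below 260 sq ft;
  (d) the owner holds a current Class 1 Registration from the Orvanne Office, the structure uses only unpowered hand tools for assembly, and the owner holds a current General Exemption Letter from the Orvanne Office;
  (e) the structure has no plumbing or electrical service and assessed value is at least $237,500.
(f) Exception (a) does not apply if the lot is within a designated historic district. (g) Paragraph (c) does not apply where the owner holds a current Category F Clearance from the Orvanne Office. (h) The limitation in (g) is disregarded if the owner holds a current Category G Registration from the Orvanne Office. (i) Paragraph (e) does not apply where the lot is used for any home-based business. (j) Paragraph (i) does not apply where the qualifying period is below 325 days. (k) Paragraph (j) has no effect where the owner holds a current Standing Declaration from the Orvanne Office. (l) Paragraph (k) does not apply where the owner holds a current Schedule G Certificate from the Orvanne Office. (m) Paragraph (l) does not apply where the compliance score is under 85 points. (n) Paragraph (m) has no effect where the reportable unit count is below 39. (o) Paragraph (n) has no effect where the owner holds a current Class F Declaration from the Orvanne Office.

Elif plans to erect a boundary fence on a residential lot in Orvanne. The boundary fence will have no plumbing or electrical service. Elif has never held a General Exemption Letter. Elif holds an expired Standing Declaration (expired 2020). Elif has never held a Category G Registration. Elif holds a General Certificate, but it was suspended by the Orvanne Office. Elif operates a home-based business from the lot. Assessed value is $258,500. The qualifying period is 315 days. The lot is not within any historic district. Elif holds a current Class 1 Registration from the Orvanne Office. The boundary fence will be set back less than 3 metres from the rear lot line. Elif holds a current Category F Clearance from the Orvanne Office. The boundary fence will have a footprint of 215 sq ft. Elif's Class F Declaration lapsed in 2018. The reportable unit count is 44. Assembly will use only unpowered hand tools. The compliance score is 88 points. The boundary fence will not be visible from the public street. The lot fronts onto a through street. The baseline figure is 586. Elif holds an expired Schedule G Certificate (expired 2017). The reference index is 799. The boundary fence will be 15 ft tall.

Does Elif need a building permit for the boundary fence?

Exception (a) does not apply: the structure's height is 15 ft, not under 14 ft.
Exception (b) fails — the General Certificate is not current.
Exception (c) does not apply: the baseline figure is 586, short of 596.
Exception (d) fails — no current General Exemption Letter is held.
Exception (e)'s conditions are all satisfied: there is no plumbing or electrical service; assessed value is $258,500, meeting the $237,500 threshold. Under paragraphs (i)–(o): (i) would limit (e) — a home-based business operates on the lot — but (j) sets (i) aside: (j) operates against (i): the qualifying period is 315 days, below the 325 days limit. (k), which would lift (j), is not triggered — no current Standing Declaration is held. So (e) applies.

No — exception (e) applies; Elif does not need a building permit.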